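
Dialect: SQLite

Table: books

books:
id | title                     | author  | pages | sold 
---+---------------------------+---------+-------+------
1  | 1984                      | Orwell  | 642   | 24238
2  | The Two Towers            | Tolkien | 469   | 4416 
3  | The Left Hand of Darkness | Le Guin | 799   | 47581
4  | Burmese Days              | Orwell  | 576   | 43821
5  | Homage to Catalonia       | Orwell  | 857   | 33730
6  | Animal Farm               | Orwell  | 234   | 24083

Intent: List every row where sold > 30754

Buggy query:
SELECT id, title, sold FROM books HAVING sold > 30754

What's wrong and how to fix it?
Bug: This is a non-aggregate query (no GROUP BY, no aggregates), so in SQLite the HAVING clause is invalid here; a row-level condition belongs in WHERE

Fix: Use WHERE for row-level filtering

Corrected query:
SELECT id, title, sold FROM books WHERE sold > 30754

Result:
id | title                     | sold 
---+---------------------------+------
3  | The Left Hand of Darkness | 47581
4  | Burmese Days              | 43821
5  | Homage to Catalonia       | 33730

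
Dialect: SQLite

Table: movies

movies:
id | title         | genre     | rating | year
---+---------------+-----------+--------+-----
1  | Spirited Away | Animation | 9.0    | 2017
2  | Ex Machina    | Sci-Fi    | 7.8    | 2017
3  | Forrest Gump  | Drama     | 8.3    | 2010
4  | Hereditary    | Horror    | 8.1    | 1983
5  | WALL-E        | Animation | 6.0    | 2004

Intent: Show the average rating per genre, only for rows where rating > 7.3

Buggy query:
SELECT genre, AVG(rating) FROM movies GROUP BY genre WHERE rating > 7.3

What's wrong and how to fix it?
Bug: Row-level WHERE must come before GROUP BY in the clause order

Fix: Place WHERE between FROM and GROUP BY

Corrected query:
SELECT genre, AVG(rating) FROM movies WHERE rating > 7.3 GROUP BY genre

Result:
genre     | AVG(rating)
----------+------------
Animation | 9          
Drama     | 8.3        
Horror    | 8.1        
Sci-Fi    | 7.8        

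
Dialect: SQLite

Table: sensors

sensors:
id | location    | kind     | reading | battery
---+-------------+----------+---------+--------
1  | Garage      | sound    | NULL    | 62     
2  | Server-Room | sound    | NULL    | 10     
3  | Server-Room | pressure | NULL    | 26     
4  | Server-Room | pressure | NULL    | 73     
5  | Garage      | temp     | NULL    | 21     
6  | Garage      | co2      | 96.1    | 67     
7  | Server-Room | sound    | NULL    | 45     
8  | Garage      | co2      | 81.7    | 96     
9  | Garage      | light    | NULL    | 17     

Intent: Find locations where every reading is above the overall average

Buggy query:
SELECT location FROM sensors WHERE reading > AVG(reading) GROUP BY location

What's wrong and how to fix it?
Bug: WHERE evaluates per row before aggregation, so AVG() is unavailable

Fix: Use a subquery for AVG and a HAVING MIN(...) filter so the condition holds for every row in the group

Corrected query:
SELECT location FROM sensors GROUP BY location HAVING MIN(reading) > (SELECT AVG(reading) FROM sensors)

Result:
(no rows)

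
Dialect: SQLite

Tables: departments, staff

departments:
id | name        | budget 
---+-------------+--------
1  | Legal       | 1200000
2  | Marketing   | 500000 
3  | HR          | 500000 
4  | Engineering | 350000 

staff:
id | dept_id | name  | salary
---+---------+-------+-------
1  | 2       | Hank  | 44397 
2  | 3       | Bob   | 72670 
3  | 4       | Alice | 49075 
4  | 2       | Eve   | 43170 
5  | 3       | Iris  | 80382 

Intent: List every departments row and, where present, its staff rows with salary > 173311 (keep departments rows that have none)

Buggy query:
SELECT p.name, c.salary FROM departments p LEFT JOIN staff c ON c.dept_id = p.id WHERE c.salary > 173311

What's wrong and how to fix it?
Bug: Filtering c.salary in WHERE discards the NULL rows produced by LEFT JOIN, turning it into an inner join

Fix: Move the right-table condition into the ON clause so unmatched parents are kept

Corrected query:
SELECT p.name, c.salary FROM departments p LEFT JOIN staff c ON c.dept_id = p.id AND c.salary > 173311

Result:
name        | salary
------------+-------
Legal       | NULL  
Marketing   | NULL  
HR          | NULL  
Engineering | NULL  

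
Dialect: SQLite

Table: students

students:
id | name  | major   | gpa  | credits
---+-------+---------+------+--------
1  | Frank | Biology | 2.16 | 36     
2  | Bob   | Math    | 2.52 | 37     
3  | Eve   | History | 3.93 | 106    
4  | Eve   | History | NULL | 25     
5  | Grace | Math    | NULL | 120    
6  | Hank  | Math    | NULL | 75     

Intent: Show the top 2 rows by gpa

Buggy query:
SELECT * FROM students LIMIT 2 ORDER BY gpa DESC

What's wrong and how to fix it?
Bug: LIMIT must come after ORDER BY

Fix: Sort with ORDER BY, then apply LIMIT

Corrected query:
SELECT * FROM students ORDER BY gpa DESC LIMIT 2

Result:
id | name | major   | gpa  | credits
---+------+---------+------+--------
3  | Eve  | History | 3.93 | 106    
2  | Bob  | Math    | 2.52 | 37     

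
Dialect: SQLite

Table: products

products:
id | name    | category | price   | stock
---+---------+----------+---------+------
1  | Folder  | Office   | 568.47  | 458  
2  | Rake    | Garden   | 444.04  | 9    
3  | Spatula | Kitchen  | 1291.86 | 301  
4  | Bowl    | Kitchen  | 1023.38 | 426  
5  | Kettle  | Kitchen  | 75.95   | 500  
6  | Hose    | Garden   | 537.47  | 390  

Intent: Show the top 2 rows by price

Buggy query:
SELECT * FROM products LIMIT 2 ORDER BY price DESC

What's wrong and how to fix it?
Bug: ORDER BY cannot follow LIMIT; LIMIT is the final clause

Fix: Swap the clauses: ORDER BY first, then LIMIT

Corrected query:
SELECT * FROM products ORDER BY price DESC LIMIT 2

Result:
id | name    | category | price   | stock
---+---------+----------+---------+------
3  | Spatula | Kitchen  | 1291.86 | 301  
4  | Bowl    | Kitchen  | 1023.38 | 426  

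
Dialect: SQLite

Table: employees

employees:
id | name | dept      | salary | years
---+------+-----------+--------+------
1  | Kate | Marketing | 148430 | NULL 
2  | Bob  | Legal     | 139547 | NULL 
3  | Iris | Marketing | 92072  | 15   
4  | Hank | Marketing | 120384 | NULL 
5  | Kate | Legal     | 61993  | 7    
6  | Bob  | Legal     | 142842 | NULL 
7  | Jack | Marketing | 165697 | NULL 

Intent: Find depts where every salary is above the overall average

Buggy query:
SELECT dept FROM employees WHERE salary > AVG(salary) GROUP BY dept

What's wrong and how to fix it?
Bug: WHERE evaluates per row before aggregation, so AVG() is unavailable

Fix: Compute the overall average in a scalar subquery and compare each group's MIN against it in HAVING

Corrected query:
SELECT dept FROM employees GROUP BY dept HAVING MIN(salary) > (SELECT AVG(salary) FROM employees)

Result:
(no rows)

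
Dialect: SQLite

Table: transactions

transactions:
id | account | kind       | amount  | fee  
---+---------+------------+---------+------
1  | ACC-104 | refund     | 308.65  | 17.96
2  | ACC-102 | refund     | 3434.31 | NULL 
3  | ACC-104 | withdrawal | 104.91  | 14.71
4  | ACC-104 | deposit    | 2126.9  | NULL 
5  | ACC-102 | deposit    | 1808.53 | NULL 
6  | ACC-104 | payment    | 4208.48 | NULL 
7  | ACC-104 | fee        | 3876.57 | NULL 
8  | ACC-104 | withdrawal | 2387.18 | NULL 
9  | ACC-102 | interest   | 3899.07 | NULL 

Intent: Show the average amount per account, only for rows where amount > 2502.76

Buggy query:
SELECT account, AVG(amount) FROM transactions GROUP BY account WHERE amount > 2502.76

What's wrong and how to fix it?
Bug: WHERE cannot follow GROUP BY

Fix: Place WHERE between FROM and GROUP BY

Corrected query:
SELECT account, AVG(amount) FROM transactions WHERE amount > 2502.76 GROUP BY account

Result:
account | AVG(amount)
--------+------------
ACC-102 | 3666.69    
ACC-104 | 4042.525   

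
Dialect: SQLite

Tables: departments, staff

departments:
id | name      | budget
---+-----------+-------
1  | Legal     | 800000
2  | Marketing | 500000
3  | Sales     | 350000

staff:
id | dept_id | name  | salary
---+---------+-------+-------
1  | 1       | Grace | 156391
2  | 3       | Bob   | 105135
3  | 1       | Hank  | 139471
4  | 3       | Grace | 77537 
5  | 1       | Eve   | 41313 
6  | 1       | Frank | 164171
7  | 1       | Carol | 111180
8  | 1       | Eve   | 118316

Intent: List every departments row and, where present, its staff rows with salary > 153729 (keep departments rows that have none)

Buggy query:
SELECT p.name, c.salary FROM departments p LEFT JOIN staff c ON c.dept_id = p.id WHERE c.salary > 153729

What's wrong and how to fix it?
Bug: A WHERE condition on the right-hand table after LEFT JOIN drops unmatched parents

Fix: Move the right-table condition into the ON clause so unmatched parents are kept

Corrected query:
SELECT p.name, c.salary FROM departments p LEFT JOIN staff c ON c.dept_id = p.id AND c.salary > 153729

Result:
name      | salary
----------+-------
Legal     | 156391
Legal     | 164171
Marketing | NULL  
Sales     | NULL  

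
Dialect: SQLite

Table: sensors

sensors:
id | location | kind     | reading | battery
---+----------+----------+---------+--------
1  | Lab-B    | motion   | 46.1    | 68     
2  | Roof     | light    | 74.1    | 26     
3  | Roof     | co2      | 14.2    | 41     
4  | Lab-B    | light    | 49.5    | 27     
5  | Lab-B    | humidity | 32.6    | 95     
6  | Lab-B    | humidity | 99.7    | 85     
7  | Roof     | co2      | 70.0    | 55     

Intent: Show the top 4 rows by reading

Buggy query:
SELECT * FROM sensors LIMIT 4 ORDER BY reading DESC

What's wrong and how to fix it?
Bug: ORDER BY cannot follow LIMIT; LIMIT is the final clause

Fix: Swap the clauses: ORDER BY first, then LIMIT

Corrected query:
SELECT * FROM sensors ORDER BY reading DESC LIMIT 4

Result:
id | location | kind     | reading | battery
---+----------+----------+---------+--------
6  | Lab-B    | humidity | 99.7    | 85     
2  | Roof     | light    | 74.1    | 26     
7  | Roof     | co2      | 70      | 55     
4  | Lab-B    | light    | 49.5    | 27     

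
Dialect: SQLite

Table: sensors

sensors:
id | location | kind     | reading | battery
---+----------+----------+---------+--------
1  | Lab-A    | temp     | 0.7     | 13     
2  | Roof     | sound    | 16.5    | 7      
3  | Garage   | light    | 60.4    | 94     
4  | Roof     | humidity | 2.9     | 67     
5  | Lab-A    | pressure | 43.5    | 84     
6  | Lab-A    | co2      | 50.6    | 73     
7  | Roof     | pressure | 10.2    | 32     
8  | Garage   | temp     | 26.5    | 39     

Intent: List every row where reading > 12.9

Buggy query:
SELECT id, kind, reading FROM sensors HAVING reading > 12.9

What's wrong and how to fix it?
Bug: HAVING filters the output of aggregation, but this query has no GROUP BY and no aggregate functions, so SQLite rejects it (HAVING clause on a non-aggregate query); the condition here is per row

Fix: Use WHERE for row-level filtering

Corrected query:
SELECT id, kind, reading FROM sensors WHERE reading > 12.9

Result:
id | kind     | reading
---+----------+--------
2  | sound    | 16.5   
3  | light    | 60.4   
5  | pressure | 43.5   
6  | co2      | 50.6   
8  | temp     | 26.5   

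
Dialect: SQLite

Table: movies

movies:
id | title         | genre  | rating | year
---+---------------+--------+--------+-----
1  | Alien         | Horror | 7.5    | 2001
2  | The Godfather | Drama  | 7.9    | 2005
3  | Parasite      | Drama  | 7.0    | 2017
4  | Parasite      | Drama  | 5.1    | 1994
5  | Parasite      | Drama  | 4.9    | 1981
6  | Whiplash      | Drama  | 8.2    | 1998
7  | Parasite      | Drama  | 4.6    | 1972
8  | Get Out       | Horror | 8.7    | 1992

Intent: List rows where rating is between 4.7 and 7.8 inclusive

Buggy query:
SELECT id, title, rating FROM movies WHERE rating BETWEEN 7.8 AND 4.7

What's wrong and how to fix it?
Bug: The bounds are reversed; BETWEEN a AND b requires a <= b to match anything

Fix: Swap the bounds so the smaller value comes first

Corrected query:
SELECT id, title, rating FROM movies WHERE rating BETWEEN 4.7 AND 7.8

Result:
id | title    | rating
---+----------+-------
1  | Alien    | 7.5   
3  | Parasite | 7     
4  | Parasite | 5.1   
5  | Parasite | 4.9   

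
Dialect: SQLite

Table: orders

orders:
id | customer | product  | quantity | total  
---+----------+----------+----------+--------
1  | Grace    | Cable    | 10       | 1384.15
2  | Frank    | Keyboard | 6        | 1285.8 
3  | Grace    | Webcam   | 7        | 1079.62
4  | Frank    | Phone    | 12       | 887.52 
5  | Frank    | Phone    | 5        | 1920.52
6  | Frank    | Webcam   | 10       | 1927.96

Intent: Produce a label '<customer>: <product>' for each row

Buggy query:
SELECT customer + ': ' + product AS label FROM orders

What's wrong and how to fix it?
Bug: '+' is numeric addition; on text columns SQLite converts them to 0 instead of concatenating

Fix: Use the || operator for string concatenation

Corrected query:
SELECT customer || ': ' || product AS label FROM orders

Result:
label          
---------------
Grace: Cable   
Frank: Keyboard
Grace: Webcam  
Frank: Phone   
Frank: Phone   
Frank: Webcam  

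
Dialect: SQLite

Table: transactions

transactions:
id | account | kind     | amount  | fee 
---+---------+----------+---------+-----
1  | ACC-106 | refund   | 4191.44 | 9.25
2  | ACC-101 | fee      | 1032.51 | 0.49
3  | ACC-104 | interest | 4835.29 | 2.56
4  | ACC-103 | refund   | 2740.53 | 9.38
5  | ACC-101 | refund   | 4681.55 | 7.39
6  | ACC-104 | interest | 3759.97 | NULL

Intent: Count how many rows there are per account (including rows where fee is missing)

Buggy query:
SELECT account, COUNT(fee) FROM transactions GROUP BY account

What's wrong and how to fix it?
Bug: COUNT(column) counts non-NULL values only; rows with NULL fee aren't counted

Fix: Replace COUNT(fee) with COUNT(*)

Corrected query:
SELECT account, COUNT(*) FROM transactions GROUP BY account

Result:
account | COUNT(*)
--------+---------
ACC-101 | 2       
ACC-103 | 1       
ACC-104 | 2       
ACC-106 | 1       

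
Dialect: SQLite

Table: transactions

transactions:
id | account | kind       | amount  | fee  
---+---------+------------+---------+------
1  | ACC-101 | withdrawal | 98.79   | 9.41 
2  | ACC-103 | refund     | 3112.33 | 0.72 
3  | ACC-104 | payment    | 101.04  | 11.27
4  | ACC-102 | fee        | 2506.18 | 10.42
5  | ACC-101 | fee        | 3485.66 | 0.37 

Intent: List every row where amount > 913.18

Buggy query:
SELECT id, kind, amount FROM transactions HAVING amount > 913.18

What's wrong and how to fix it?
Bug: HAVING filters the output of aggregation, but this query has no GROUP BY and no aggregate functions, so SQLite rejects it (HAVING clause on a non-aggregate query); the condition here is per row

Fix: Replace HAVING with WHERE since the condition applies to individual rows

Corrected query:
SELECT id, kind, amount FROM transactions WHERE amount > 913.18

Result:
id | kind   | amount 
---+--------+--------
2  | refund | 3112.33
4  | fee    | 2506.18
5  | fee    | 3485.66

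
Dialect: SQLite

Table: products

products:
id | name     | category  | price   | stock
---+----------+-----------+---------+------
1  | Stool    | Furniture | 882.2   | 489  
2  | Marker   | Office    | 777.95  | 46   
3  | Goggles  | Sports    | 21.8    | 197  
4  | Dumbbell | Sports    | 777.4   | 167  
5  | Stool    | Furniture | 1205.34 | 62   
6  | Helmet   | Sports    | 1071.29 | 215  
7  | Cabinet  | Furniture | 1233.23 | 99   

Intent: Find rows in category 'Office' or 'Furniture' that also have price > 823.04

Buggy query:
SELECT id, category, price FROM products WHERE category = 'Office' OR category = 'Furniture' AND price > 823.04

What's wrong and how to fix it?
Bug: Without parentheses, AND is evaluated before OR, so the price filter only applies to the 'Furniture' branch

Fix: Add parentheses around the OR so the AND applies to both alternatives

Corrected query:
SELECT id, category, price FROM products WHERE (category = 'Office' OR category = 'Furniture') AND price > 823.04

Result:
id | category  | price  
---+-----------+--------
1  | Furniture | 882.2  
5  | Furniture | 1205.34
7  | Furniture | 1233.23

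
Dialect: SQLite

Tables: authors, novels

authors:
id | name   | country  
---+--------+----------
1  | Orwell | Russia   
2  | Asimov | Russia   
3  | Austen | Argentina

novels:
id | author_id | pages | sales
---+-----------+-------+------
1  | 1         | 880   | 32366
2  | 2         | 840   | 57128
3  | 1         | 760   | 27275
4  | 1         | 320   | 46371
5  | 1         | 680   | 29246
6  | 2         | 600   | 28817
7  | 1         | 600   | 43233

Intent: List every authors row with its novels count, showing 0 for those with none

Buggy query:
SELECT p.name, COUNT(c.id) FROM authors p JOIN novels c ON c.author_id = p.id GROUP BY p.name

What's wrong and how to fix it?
Bug: INNER JOIN drops authors rows that have no matching novels rows

Fix: Use LEFT JOIN so parents without children still appear (COUNT(c.id) gives 0)

Corrected query:
SELECT p.name, COUNT(c.id) FROM authors p LEFT JOIN novels c ON c.author_id = p.id GROUP BY p.name

Result:
name   | COUNT(c.id)
-------+------------
Asimov | 2          
Austen | 0          
Orwell | 5          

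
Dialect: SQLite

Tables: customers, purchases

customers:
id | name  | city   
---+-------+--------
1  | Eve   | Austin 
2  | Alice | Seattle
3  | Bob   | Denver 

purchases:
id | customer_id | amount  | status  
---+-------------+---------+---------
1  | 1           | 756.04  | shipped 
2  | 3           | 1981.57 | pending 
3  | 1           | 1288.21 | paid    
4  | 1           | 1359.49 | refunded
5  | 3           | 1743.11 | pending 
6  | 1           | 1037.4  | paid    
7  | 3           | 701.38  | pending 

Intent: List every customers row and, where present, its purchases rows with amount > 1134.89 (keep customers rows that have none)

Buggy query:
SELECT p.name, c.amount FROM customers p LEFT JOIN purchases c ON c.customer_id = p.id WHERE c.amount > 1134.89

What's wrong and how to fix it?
Bug: A WHERE condition on the right-hand table after LEFT JOIN drops unmatched parents

Fix: Put 'c.amount > 1134.89' in the JOIN's ON clause instead of WHERE

Corrected query:
SELECT p.name, c.amount FROM customers p LEFT JOIN purchases c ON c.customer_id = p.id AND c.amount > 1134.89

Result:
name  | amount 
------+--------
Eve   | 1288.21
Eve   | 1359.49
Alice | NULL   
Bob   | 1743.11
Bob   | 1981.57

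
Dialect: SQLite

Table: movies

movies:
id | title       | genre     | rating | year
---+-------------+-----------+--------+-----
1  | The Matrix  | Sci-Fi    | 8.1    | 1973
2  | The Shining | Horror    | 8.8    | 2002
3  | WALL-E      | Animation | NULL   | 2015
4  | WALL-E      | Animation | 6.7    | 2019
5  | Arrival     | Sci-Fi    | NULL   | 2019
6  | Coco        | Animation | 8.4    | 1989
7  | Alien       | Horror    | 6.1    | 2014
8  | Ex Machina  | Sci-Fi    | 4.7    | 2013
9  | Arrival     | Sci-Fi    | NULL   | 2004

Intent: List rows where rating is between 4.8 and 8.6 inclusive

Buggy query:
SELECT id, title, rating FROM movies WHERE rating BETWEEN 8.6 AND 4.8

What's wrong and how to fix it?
Bug: BETWEEN expects the lower bound first; with 8.6 AND 4.8 the range is empty

Fix: Write BETWEEN 4.8 AND 8.6

Corrected query:
SELECT id, title, rating FROM movies WHERE rating BETWEEN 4.8 AND 8.6

Result:
id | title      | rating
---+------------+-------
1  | The Matrix | 8.1   
4  | WALL-E     | 6.7   
6  | Coco       | 8.4   
7  | Alien      | 6.1   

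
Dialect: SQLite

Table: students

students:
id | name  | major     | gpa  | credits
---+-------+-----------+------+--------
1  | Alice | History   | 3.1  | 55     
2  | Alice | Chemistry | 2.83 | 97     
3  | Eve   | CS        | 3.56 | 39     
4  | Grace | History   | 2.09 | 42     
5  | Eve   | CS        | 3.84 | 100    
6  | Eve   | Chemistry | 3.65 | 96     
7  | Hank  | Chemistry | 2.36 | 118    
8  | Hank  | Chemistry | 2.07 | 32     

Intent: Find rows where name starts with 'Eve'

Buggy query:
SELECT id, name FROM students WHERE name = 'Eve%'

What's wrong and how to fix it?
Bug: Wildcards only work with LIKE; '=' treats '%' as a literal character

Fix: Replace '=' with LIKE so 'Eve%' is treated as a pattern

Corrected query:
SELECT id, name FROM students WHERE name LIKE 'Eve%'

Result:
id | name
---+-----
3  | Eve 
5  | Eve 
6  | Eve 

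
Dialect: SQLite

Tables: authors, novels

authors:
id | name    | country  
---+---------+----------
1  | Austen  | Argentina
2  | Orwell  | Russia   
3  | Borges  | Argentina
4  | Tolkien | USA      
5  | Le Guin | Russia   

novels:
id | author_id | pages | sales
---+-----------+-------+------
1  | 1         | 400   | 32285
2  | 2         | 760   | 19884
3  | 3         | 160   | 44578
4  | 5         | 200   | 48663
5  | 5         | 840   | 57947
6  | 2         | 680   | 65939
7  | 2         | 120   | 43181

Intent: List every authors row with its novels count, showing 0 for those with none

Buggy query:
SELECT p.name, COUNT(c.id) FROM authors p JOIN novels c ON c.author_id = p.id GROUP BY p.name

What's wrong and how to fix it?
Bug: INNER JOIN drops authors rows that have no matching novels rows

Fix: Switch to LEFT JOIN to retain unmatched parent rows

Corrected query:
SELECT p.name, COUNT(c.id) FROM authors p LEFT JOIN novels c ON c.author_id = p.id GROUP BY p.name

Result:
name    | COUNT(c.id)
--------+------------
Austen  | 1          
Borges  | 1          
Le Guin | 2          
Orwell  | 3          
Tolkien | 0          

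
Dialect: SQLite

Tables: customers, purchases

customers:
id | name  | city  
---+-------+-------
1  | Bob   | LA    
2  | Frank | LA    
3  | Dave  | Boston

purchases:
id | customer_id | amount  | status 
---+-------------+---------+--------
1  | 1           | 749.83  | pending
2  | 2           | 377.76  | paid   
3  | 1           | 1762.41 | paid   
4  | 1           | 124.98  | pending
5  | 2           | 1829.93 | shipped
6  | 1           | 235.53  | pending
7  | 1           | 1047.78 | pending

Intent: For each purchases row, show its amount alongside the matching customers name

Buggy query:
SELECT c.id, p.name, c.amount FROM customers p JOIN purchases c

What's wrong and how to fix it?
Bug: JOIN with no ON clause produces a cartesian product; every purchases row pairs with every customers row

Fix: Specify the join condition linking the foreign key to the parent id

Corrected query:
SELECT c.id, p.name, c.amount FROM customers p JOIN purchases c ON c.customer_id = p.id

Result:
id | name  | amount 
---+-------+--------
1  | Bob   | 749.83 
2  | Frank | 377.76 
3  | Bob   | 1762.41
4  | Bob   | 124.98 
5  | Frank | 1829.93
6  | Bob   | 235.53 
7  | Bob   | 1047.78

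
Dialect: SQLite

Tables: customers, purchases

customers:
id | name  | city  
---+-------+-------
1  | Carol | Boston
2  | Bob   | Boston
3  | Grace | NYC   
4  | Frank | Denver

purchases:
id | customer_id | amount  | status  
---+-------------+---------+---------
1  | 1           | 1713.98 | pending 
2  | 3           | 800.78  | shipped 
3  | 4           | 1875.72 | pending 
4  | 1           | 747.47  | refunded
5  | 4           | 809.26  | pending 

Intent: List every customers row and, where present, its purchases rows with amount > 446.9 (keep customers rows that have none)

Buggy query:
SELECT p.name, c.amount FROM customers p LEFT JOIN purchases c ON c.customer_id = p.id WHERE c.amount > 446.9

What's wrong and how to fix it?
Bug: A WHERE condition on the right-hand table after LEFT JOIN drops unmatched parents

Fix: Put 'c.amount > 446.9' in the JOIN's ON clause instead of WHERE

Corrected query:
SELECT p.name, c.amount FROM customers p LEFT JOIN purchases c ON c.customer_id = p.id AND c.amount > 446.9

Result:
name  | amount 
------+--------
Carol | 747.47 
Carol | 1713.98
Bob   | NULL   
Grace | 800.78 
Frank | 809.26 
Frank | 1875.72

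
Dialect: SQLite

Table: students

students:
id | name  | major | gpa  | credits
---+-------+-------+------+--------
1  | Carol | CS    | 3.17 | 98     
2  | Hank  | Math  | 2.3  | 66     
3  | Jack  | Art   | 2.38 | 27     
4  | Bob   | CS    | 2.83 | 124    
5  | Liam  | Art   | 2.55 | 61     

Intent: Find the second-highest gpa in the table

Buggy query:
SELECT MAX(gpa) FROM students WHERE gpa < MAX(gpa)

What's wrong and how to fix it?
Bug: The inner MAX is an aggregate inside WHERE, which is not allowed

Fix: Put the inner MAX in a scalar subquery

Corrected query:
SELECT MAX(gpa) FROM students WHERE gpa < (SELECT MAX(gpa) FROM students)

Result:
MAX(gpa)
--------
2.83    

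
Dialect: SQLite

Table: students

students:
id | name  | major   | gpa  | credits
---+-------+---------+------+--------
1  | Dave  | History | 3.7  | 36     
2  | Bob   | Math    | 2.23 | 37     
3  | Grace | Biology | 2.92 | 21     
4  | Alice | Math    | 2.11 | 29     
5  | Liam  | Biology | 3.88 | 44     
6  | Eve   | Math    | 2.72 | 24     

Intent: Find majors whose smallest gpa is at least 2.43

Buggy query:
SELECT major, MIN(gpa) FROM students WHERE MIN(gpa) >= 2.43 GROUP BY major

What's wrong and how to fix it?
Bug: MIN() in WHERE is a misuse of aggregate

Fix: Use HAVING for the per-group MIN condition

Corrected query:
SELECT major, MIN(gpa) FROM students GROUP BY major HAVING MIN(gpa) >= 2.43

Result:
major   | MIN(gpa)
--------+---------
Biology | 2.92    
History | 3.7     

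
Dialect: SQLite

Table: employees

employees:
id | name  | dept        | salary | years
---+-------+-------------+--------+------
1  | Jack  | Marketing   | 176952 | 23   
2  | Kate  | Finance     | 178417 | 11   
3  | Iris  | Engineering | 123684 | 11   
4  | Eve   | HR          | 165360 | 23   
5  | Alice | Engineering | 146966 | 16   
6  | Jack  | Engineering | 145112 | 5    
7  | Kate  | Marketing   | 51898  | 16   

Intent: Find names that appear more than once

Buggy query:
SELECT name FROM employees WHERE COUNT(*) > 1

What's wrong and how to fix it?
Bug: COUNT(*) is an aggregate and cannot be used in WHERE

Fix: GROUP BY name, then filter groups with HAVING COUNT(*) > 1

Corrected query:
SELECT name FROM employees GROUP BY name HAVING COUNT(*) > 1

Result:
name
----
Jack
Kate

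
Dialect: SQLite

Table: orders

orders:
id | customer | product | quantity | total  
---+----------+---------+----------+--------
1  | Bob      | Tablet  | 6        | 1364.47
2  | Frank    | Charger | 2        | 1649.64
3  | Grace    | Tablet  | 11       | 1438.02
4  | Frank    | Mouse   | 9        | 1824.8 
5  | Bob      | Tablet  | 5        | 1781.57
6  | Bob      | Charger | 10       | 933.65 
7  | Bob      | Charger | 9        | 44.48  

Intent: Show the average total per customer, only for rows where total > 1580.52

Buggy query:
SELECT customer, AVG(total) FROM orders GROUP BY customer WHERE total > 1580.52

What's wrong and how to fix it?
Bug: WHERE cannot follow GROUP BY

Fix: Place WHERE between FROM and GROUP BY

Corrected query:
SELECT customer, AVG(total) FROM orders WHERE total > 1580.52 GROUP BY customer

Result:
customer | AVG(total)
---------+-----------
Bob      | 1781.57   
Frank    | 1737.22   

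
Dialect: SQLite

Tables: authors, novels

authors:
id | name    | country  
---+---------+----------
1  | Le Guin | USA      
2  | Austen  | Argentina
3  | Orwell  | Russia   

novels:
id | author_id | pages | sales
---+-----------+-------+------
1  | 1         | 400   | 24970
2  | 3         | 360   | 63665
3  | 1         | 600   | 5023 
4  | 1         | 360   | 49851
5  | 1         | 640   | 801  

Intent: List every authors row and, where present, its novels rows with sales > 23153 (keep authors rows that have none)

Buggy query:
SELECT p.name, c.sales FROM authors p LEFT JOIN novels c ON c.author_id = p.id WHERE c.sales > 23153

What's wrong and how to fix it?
Bug: Filtering c.sales in WHERE discards the NULL rows produced by LEFT JOIN, turning it into an inner join

Fix: Put 'c.sales > 23153' in the JOIN's ON clause instead of WHERE

Corrected query:
SELECT p.name, c.sales FROM authors p LEFT JOIN novels c ON c.author_id = p.id AND c.sales > 23153

Result:
name    | sales
--------+------
Le Guin | 24970
Le Guin | 49851
Austen  | NULL 
Orwell  | 63665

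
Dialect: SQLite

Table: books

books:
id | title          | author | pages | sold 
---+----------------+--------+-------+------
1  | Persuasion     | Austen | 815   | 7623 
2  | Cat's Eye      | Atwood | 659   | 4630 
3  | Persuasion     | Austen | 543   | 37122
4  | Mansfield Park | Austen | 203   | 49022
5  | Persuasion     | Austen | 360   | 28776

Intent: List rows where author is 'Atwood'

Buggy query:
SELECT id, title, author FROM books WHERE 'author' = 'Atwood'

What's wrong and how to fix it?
Bug: 'author' in single quotes is a string literal, not the column; the comparison is literal-vs-literal and never true

Fix: Remove the quotes around the column name (or use double quotes for an identifier)

Corrected query:
SELECT id, title, author FROM books WHERE author = 'Atwood'

Result:
id | title     | author
---+-----------+-------
2  | Cat's Eye | Atwood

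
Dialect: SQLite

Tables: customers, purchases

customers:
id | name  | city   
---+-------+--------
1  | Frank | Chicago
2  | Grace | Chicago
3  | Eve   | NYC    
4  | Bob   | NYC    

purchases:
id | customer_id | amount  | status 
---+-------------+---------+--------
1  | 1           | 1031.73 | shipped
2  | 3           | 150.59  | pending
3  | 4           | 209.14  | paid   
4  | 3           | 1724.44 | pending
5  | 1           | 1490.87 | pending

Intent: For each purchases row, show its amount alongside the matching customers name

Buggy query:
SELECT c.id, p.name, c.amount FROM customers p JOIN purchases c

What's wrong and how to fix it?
Bug: Missing join condition: each purchases row is matched to all customers rows instead of just its own

Fix: Specify the join condition linking the foreign key to the parent id

Corrected query:
SELECT c.id, p.name, c.amount FROM customers p JOIN purchases c ON c.customer_id = p.id

Result:
id | name  | amount 
---+-------+--------
1  | Frank | 1031.73
2  | Eve   | 150.59 
3  | Bob   | 209.14 
4  | Eve   | 1724.44
5  | Frank | 1490.87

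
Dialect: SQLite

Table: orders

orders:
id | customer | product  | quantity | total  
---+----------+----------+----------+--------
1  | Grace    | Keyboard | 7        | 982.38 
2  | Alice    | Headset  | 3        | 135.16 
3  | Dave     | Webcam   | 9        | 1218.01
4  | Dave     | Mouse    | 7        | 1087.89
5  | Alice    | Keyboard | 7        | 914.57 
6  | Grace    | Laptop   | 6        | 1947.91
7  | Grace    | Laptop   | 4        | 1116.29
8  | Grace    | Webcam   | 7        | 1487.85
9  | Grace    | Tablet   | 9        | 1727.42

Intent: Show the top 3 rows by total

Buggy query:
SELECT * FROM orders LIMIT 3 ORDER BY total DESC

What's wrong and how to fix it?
Bug: LIMIT must come after ORDER BY

Fix: Swap the clauses: ORDER BY first, then LIMIT

Corrected query:
SELECT * FROM orders ORDER BY total DESC LIMIT 3

Result:
id | customer | product | quantity | total  
---+----------+---------+----------+--------
6  | Grace    | Laptop  | 6        | 1947.91
9  | Grace    | Tablet  | 9        | 1727.42
8  | Grace    | Webcam  | 7        | 1487.85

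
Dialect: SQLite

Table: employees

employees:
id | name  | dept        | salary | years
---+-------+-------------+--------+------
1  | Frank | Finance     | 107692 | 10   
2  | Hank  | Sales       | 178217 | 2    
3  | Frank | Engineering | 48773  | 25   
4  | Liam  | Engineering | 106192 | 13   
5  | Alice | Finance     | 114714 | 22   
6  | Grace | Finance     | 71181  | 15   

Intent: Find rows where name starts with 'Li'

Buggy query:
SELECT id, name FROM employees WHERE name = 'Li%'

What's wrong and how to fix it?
Bug: '=' compares the literal string including the % character; pattern matching needs LIKE

Fix: Use LIKE for wildcard pattern matching

Corrected query:
SELECT id, name FROM employees WHERE name LIKE 'Li%'

Result:
id | name
---+-----
4  | Liam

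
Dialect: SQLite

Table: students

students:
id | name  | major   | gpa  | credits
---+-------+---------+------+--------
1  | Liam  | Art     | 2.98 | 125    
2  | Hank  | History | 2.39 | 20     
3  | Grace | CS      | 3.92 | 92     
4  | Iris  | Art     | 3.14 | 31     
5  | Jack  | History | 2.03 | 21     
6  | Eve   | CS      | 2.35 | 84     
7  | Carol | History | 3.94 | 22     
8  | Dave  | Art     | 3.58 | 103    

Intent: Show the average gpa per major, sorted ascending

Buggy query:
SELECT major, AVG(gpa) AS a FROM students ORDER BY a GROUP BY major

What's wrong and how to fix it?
Bug: ORDER BY appears before GROUP BY; SQL clause order requires GROUP BY first

Fix: Move ORDER BY to the end, after GROUP BY

Corrected query:
SELECT major, AVG(gpa) AS a FROM students GROUP BY major ORDER BY a

Result:
major   | a       
--------+---------
History | 2.786667
CS      | 3.135   
Art     | 3.233333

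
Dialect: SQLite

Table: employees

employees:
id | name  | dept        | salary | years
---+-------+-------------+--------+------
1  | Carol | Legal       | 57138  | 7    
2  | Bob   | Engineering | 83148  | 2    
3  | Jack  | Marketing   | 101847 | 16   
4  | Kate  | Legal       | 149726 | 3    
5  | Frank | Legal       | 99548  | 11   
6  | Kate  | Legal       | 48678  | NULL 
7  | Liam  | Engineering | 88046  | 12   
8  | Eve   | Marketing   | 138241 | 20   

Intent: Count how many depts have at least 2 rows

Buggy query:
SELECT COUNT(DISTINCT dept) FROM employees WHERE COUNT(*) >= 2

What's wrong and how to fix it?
Bug: COUNT(*) cannot appear in WHERE; the per-group count doesn't exist yet

Fix: Use a subquery that GROUPs and filters with HAVING, then count its rows

Corrected query:
SELECT COUNT(*) FROM (SELECT dept FROM employees GROUP BY dept HAVING COUNT(*) >= 2)

Result:
COUNT(*)
--------
3       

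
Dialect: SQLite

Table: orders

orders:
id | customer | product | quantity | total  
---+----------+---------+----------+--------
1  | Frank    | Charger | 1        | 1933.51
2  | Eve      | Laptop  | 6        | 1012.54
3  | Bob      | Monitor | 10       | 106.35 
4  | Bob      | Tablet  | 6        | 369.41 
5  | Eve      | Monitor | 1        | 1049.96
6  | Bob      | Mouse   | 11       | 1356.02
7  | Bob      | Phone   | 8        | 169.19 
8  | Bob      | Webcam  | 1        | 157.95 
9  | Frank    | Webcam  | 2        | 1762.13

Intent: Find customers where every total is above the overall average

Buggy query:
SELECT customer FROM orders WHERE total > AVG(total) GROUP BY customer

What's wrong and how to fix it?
Bug: WHERE evaluates per row before aggregation, so AVG() is unavailable

Fix: Compute the overall average in a scalar subquery and compare each group's MIN against it in HAVING

Corrected query:
SELECT customer FROM orders GROUP BY customer HAVING MIN(total) > (SELECT AVG(total) FROM orders)

Result:
customer
--------
Eve     
Frank   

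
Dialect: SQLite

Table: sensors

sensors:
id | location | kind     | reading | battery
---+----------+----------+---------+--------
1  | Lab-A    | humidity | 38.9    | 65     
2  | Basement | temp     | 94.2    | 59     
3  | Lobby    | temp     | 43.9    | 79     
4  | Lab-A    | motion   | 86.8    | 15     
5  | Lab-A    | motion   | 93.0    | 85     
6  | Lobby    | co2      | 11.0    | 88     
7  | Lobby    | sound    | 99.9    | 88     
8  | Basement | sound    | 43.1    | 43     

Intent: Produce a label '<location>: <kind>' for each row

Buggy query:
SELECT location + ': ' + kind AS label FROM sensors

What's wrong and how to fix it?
Bug: SQLite uses || for string concatenation; + coerces text to numbers (yielding 0)

Fix: Use the || operator for string concatenation

Corrected query:
SELECT location || ': ' || kind AS label FROM sensors

Result:
label          
---------------
Lab-A: humidity
Basement: temp 
Lobby: temp    
Lab-A: motion  
Lab-A: motion  
Lobby: co2     
Lobby: sound   
Basement: sound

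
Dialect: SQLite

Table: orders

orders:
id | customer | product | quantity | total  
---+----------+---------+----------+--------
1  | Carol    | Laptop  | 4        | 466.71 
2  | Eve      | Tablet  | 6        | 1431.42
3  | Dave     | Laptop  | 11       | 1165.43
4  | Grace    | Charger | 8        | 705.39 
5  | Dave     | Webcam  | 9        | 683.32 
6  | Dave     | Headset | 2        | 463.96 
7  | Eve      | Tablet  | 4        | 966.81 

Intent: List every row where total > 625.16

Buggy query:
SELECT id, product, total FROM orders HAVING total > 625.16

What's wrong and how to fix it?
Bug: HAVING filters the output of aggregation, but this query has no GROUP BY and no aggregate functions, so SQLite rejects it (HAVING clause on a non-aggregate query); the condition here is per row

Fix: Replace HAVING with WHERE since the condition applies to individual rows

Corrected query:
SELECT id, product, total FROM orders WHERE total > 625.16

Result:
id | product | total  
---+---------+--------
2  | Tablet  | 1431.42
3  | Laptop  | 1165.43
4  | Charger | 705.39 
5  | Webcam  | 683.32 
7  | Tablet  | 966.81 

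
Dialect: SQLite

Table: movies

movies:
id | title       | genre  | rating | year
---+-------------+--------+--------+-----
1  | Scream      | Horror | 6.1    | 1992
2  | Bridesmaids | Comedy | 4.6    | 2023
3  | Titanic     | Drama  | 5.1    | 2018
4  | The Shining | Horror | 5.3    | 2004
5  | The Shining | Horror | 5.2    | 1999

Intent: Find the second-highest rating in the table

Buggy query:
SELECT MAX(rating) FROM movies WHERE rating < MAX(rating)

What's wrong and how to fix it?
Bug: MAX(rating) on the right of the comparison is an aggregate-in-WHERE error

Fix: Put the inner MAX in a scalar subquery

Corrected query:
SELECT MAX(rating) FROM movies WHERE rating < (SELECT MAX(rating) FROM movies)

Result:
MAX(rating)
-----------
5.3        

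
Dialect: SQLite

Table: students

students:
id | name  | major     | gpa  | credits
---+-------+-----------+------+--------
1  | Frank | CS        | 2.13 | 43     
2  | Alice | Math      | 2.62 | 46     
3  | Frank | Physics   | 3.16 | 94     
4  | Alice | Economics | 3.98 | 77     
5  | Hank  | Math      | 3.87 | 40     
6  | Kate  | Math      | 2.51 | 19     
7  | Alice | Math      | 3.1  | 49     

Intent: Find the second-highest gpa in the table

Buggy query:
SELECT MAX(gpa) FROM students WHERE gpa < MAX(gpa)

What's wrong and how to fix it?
Bug: The inner MAX is an aggregate inside WHERE, which is not allowed

Fix: Put the inner MAX in a scalar subquery

Corrected query:
SELECT MAX(gpa) FROM students WHERE gpa < (SELECT MAX(gpa) FROM students)

Result:
MAX(gpa)
--------
3.87    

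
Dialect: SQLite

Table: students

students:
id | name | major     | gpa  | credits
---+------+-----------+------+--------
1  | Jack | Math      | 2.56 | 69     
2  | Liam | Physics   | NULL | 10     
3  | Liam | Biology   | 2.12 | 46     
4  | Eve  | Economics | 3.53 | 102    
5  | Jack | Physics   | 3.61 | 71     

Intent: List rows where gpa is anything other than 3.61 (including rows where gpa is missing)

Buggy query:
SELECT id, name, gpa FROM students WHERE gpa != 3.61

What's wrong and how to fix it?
Bug: Inequality against NULL is unknown, not true; rows with NULL are dropped

Fix: Handle NULL separately with IS NULL alongside the inequality

Corrected query:
SELECT id, name, gpa FROM students WHERE gpa != 3.61 OR gpa IS NULL

Result:
id | name | gpa 
---+------+-----
1  | Jack | 2.56
2  | Liam | NULL
3  | Liam | 2.12
4  | Eve  | 3.53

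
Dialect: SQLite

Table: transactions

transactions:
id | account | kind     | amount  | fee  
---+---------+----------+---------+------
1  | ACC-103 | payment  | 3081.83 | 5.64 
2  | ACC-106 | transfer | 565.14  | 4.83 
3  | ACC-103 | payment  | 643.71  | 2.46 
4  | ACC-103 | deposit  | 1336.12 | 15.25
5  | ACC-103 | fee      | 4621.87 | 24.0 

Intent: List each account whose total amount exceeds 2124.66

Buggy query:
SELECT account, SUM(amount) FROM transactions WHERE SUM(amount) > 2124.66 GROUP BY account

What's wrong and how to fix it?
Bug: SUM(amount) is an aggregate, but WHERE filters rows before aggregation

Fix: Use HAVING (which filters groups after aggregation) instead of WHERE

Corrected query:
SELECT account, SUM(amount) FROM transactions GROUP BY account HAVING SUM(amount) > 2124.66

Result:
account | SUM(amount)
--------+------------
ACC-103 | 9683.53    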